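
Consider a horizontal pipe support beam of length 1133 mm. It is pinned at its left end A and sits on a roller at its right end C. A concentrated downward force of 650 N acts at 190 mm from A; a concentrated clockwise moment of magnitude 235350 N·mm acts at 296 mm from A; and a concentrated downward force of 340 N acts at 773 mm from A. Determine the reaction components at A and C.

Taking moments about A: C_y·1133 − 650·190 − 235350 − 340·773 = 0 → C_y = 621670/1133 = 548.694 ≈ 548.7 N.
ΣF_y = 0: A_y + 548.694 − 650 − 340 = 0 → A_y = 441.3 N.
ΣF_x = 0: no horizontal applied forces, so A_x = 0.

A_x = 0, A_y = 441.3 N, C_y = 548.7 N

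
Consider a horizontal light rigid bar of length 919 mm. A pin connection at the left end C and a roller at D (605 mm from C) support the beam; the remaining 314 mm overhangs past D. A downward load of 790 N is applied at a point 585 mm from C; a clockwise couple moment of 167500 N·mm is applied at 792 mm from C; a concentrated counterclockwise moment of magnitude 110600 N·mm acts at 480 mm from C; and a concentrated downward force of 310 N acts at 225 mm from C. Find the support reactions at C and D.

Taking moments about C: D_y·605 − 790·585 − 167500 + 110600 − 310·225 = 0 → D_y = 588800/605 = 973.223 ≈ 973.2 N.
ΣF_y = 0: C_y + 973.223 − 790 − 310 = 0 → C_y = 126.8 N.
ΣF_x = 0: no horizontal applied forces, so C_x = 0.

C_x = 0, C_y = 126.8 N, D_y = 973.2 N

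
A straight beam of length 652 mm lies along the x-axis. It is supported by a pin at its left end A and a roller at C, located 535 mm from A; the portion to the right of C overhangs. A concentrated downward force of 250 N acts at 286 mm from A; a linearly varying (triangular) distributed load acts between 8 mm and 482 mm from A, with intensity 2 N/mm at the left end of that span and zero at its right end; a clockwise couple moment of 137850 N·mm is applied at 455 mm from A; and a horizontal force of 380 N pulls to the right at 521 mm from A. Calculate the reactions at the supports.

Resultant of the triangular load: ½ × 2 × 474 = 474 N, acting at 166 mm from A (one-third of the span from the peak).
Taking moments about A: C_y·535 − 250·286 − (½·2·474)·166 − 137850 = 0 → C_y = 288034/535 = 538.381 ≈ 538.4 N.
ΣF_y = 0: A_y + 538.381 − 250 − ½·2·474 = 0 → A_y = 185.6 N.
ΣF_x = 0: A_x + 380 = 0 → A_x = -380.0 N.

A_x = -380.0 N, A_y = 185.6 N, C_y = 538.4 N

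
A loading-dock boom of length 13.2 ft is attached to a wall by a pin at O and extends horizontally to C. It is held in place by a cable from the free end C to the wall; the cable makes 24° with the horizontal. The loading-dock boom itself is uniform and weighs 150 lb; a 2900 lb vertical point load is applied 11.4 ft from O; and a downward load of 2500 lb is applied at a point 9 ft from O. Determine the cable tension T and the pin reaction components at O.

T = 10530 lb, O_x = 9622 lb, O_y = 1266 lb

ΣM about O: T·sin24°·13.2 − 150·6.6 − 2900·11.4 − 2500·9 = 0 → T = 56550/(13.2·0.406737) = 10532.8 ≈ 10530 lb.
ΣF_x = 0: O_x − T·cos24° = 0 → O_x = 10532.8 × 0.913545 = 9622 lb.
ΣF_y = 0: O_y + T·sin24° − 150 − 2900 − 2500 = 0 → O_y = 5550 − 10532.8 × 0.406737 = 1266 lb.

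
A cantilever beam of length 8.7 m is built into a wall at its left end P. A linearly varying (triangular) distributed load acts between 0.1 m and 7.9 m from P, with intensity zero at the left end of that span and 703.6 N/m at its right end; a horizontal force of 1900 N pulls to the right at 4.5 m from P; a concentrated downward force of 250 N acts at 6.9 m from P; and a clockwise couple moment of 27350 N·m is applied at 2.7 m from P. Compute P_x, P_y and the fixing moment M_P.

P_x = -1900 N, P_y = 2994 N, M_P = 43620 N·m

Resultant of the triangular load: ½ × 703.6 × 7.8 = 2744.04 N, acting at 5.3 m from P (one-third of the span from the peak).
ΣF_x = 0: P_x + 1900 = 0 → P_x = -1900 N.
ΣF_y = 0: P_y − ½·703.6·7.8 − 250 = 0 → P_y = 2994 N.
ΣM about P: M_P − (½·703.6·7.8)·5.3 − 250·6.9 − 27350 = 0 → M_P = 43620 N·m.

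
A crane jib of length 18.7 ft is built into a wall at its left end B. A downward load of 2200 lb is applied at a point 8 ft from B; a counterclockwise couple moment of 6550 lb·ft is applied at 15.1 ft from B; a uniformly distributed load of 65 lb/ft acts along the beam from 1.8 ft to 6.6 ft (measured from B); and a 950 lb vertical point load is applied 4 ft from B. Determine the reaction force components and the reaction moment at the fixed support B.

Resultant of the distributed load: 65 × 4.8 = 312 lb at 4.2 ft from B.
ΣF_x = 0: B_x = 0.
ΣF_y = 0: B_y − 2200 − 65·4.8 − 950 = 0 → B_y = 3462 lb.
ΣM about B: M_B − 2200·8 + 6550 − (65·4.8)·4.2 − 950·4 = 0 → M_B = 16160 lb·ft.

B_x = 0, B_y = 3462 lb, M_B = 16160 lb·ft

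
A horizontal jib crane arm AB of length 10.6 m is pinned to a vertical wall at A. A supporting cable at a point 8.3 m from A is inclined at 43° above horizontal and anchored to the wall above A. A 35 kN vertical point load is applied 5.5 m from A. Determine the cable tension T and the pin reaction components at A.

T = 34.01 kN, A_x = 24.87 kN, A_y = 11.81 kN

ΣM about A: T·sin43°·8.3 − 35·5.5 = 0 → T = 192.5/(8.3·0.681998) = 34.0071 ≈ 34.01 kN.
ΣF_x = 0: A_x − T·cos43° = 0 → A_x = 34.0071 × 0.731354 = 24.87 kN.
ΣF_y = 0: A_y + T·sin43° − 35 = 0 → A_y = 35 − 34.0071 × 0.681998 = 11.81 kN.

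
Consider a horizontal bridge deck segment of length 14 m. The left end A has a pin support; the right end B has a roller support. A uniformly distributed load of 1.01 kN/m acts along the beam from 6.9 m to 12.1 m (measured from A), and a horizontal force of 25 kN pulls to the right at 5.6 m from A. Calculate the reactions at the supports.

Resultant of the distributed load: 1.01 × 5.2 = 5.252 kN at 9.5 m from A.
Moments about A: B_y·14 − (1.01·5.2)·9.5 = 0 → B_y = 49.894/14 = 3.56386 ≈ 3.564 kN.
ΣF_y = 0: A_y + 3.56386 − 1.01·5.2 = 0 → A_y = 1.688 kN.
ΣF_x = 0: A_x + 25 = 0 → A_x = -25.00 kN.

A_x = -25.00 kN, A_y = 1.688 kN, B_y = 3.564 kN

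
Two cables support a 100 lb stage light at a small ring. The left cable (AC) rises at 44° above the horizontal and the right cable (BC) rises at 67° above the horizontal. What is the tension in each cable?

ΣF_x = 0: −T_AC·cos44° + T_BC·cos67° = 0 → T_BC = 1.84101·T_AC.
ΣF_y = 0: T_AC·sin44° + T_BC·sin67° = 100.
Substitute: T_AC·(0.694658 + 1.84101·0.920505) = 100 → T_AC = 41.853 ≈ 41.85 lb.
Then T_BC = 1.84101 × 41.853 = 77.05 lb.

T_AC = 41.85 lb, T_BC = 77.05 lb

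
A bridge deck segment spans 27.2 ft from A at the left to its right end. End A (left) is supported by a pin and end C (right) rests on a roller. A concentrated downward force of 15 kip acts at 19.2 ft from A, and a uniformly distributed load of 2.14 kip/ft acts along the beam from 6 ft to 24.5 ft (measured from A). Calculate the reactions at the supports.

Resultant of the distributed load: 2.14 × 18.5 = 39.59 kip at 15.25 ft from A.
ΣM about A: C_y·27.2 − 15·19.2 − (2.14·18.5)·15.25 = 0 → C_y = 891.7475/27.2 = 32.7848 ≈ 32.78 kip.
ΣF_y = 0: A_y + 32.7848 − 15 − 2.14·18.5 = 0 → A_y = 21.81 kip.
ΣF_x = 0: no horizontal applied forces, so A_x = 0.

A_x = 0, A_y = 21.81 kip, C_y = 32.78 kip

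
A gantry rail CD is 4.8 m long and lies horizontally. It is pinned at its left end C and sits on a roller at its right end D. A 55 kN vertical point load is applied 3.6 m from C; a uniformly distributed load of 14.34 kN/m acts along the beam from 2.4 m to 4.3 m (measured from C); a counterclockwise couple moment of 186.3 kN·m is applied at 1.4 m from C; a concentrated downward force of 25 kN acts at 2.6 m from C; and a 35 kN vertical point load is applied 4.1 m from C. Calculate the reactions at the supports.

C_x = 0, C_y = 77.36 kN, D_y = 64.89 kN

Resultant of the distributed load: 14.34 × 1.9 = 27.246 kN at 3.35 m from C.
Moments about C: D_y·4.8 − 55·3.6 − (14.34·1.9)·3.35 + 186.3 − 25·2.6 − 35·4.1 = 0 → D_y = 311.4741/4.8 = 64.8904 ≈ 64.89 kN.
ΣF_y = 0: C_y + 64.8904 − 55 − 14.34·1.9 − 25 − 35 = 0 → C_y = 77.36 kN.
ΣF_x = 0: no horizontal applied forces, so C_x = 0.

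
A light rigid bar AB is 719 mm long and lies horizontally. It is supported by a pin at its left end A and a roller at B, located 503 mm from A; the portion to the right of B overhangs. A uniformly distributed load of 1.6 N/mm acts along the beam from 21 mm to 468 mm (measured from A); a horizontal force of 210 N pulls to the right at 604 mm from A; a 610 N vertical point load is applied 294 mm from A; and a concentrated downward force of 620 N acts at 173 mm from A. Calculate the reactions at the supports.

A_x = -210.0 N, A_y = 1028 N, B_y = 917.4 N

Resultant of the distributed load: 1.6 × 447 = 715.2 N at 244.5 mm from A.
Moments about A: B_y·503 − (1.6·447)·244.5 − 610·294 − 620·173 = 0 → B_y = 461466.4/503 = 917.428 ≈ 917.4 N.
ΣF_y = 0: A_y + 917.428 − 1.6·447 − 610 − 620 = 0 → A_y = 1028 N.
ΣF_x = 0: A_x + 210 = 0 → A_x = -210.0 N.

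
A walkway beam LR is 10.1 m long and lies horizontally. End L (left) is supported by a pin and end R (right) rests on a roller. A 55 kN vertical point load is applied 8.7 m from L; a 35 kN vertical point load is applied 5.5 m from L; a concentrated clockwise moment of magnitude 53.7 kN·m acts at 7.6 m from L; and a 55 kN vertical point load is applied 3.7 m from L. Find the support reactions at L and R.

L_x = 0, L_y = 53.10 kN, R_y = 91.90 kN

ΣM about L: R_y·10.1 − 55·8.7 − 35·5.5 − 53.7 − 55·3.7 = 0 → R_y = 928.2/10.1 = 91.901 ≈ 91.90 kN.
ΣF_y = 0: L_y + 91.901 − 55 − 35 − 55 = 0 → L_y = 53.10 kN.
ΣF_x = 0: no horizontal applied forces, so L_x = 0.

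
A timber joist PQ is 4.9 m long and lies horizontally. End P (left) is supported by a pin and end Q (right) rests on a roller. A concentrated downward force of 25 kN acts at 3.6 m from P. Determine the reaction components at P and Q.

P_x = 0, P_y = 6.633 kN, Q_y = 18.37 kN

Moments about P: Q_y·4.9 − 25·3.6 = 0 → Q_y = 90/4.9 = 18.3673 ≈ 18.37 kN.
ΣF_y = 0: P_y + 18.3673 − 25 = 0 → P_y = 6.633 kN.
ΣF_x = 0: no horizontal applied forces, so P_x = 0.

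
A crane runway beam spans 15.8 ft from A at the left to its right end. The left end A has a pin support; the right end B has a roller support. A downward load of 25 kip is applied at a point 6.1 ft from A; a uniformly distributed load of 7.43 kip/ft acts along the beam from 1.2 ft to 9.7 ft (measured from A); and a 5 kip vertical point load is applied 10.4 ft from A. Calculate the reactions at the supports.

A_x = 0, A_y = 58.43 kip, B_y = 34.73 kip

Resultant of the distributed load: 7.43 × 8.5 = 63.155 kip at 5.45 ft from A.
ΣM about A: B_y·15.8 − 25·6.1 − (7.43·8.5)·5.45 − 5·10.4 = 0 → B_y = 548.69475/15.8 = 34.7275 ≈ 34.73 kip.
ΣF_y = 0: A_y + 34.7275 − 25 − 7.43·8.5 − 5 = 0 → A_y = 58.43 kip.
ΣF_x = 0: no horizontal applied forces, so A_x = 0.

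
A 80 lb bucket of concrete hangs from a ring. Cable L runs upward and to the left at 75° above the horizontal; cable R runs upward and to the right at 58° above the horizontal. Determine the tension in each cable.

T_L = 57.97 lb, T_R = 28.31 lb

ΣF_x = 0: −T_L·cos75° + T_R·cos58° = 0 → T_R = 0.488412·T_L.
ΣF_y = 0: T_L·sin75° + T_R·sin58° = 80.
Substitute: T_L·(0.965926 + 0.488412·0.848048) = 80 → T_L = 57.9659 ≈ 57.97 lb.
Then T_R = 0.488412 × 57.9659 = 28.31 lb.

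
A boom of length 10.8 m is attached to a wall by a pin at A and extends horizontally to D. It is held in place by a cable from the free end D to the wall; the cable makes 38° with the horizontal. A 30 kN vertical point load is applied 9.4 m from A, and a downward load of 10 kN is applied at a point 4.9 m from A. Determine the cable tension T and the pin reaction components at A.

ΣM about A: T·sin38°·10.8 − 30·9.4 − 10·4.9 = 0 → T = 331/(10.8·0.615661) = 49.7809 ≈ 49.78 kN.
ΣF_x = 0: A_x − T·cos38° = 0 → A_x = 49.7809 × 0.788011 = 39.23 kN.
ΣF_y = 0: A_y + T·sin38° − 30 − 10 = 0 → A_y = 40 − 49.7809 × 0.615661 = 9.352 kN.

T = 49.78 kN, A_x = 39.23 kN, A_y = 9.352 kN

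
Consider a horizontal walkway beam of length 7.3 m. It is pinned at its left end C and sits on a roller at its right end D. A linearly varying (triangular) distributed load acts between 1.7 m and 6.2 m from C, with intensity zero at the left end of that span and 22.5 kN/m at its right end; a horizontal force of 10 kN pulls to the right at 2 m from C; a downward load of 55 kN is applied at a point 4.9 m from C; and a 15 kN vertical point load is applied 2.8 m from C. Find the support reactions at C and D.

Resultant of the triangular load: ½ × 22.5 × 4.5 = 50.625 kN, acting at 4.7 m from C (one-third of the span from the peak).
ΣM about C: D_y·7.3 − (½·22.5·4.5)·4.7 − 55·4.9 − 15·2.8 = 0 → D_y = 549.4375/7.3 = 75.2654 ≈ 75.27 kN.
ΣF_y = 0: C_y + 75.2654 − ½·22.5·4.5 − 55 − 15 = 0 → C_y = 45.36 kN.
ΣF_x = 0: C_x + 10 = 0 → C_x = -10.00 kN.

C_x = -10.00 kN, C_y = 45.36 kN, D_y = 75.27 kN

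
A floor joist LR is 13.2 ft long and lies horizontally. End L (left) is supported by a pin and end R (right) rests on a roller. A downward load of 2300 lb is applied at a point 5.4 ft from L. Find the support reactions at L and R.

Taking moments about L: R_y·13.2 − 2300·5.4 = 0 → R_y = 12420/13.2 = 940.909 ≈ 940.9 lb.
ΣF_y = 0: L_y + 940.909 − 2300 = 0 → L_y = 1359 lb.
ΣF_x = 0: no horizontal applied forces, so L_x = 0.

L_x = 0, L_y = 1359 lb, R_y = 940.9 lb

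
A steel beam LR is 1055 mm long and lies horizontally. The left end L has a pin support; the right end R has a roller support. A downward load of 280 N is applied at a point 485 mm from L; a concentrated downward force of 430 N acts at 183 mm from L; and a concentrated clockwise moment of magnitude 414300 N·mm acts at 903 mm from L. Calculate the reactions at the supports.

Taking moments about L: R_y·1055 − 280·485 − 430·183 − 414300 = 0 → R_y = 628790/1055 = 596.009 ≈ 596.0 N.
ΣF_y = 0: L_y + 596.009 − 280 − 430 = 0 → L_y = 114.0 N.
ΣF_x = 0: no horizontal applied forces, so L_x = 0.

L_x = 0, L_y = 114.0 N, R_y = 596.0 N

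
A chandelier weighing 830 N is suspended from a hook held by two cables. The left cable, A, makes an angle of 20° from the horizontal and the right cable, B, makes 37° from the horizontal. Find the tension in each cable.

T_A = 790.4 N, T_B = 930.0 N

ΣF_x = 0: −T_A·cos20° + T_B·cos37° = 0 → T_B = 1.17662·T_A.
ΣF_y = 0: T_A·sin20° + T_B·sin37° = 830.
Substitute: T_A·(0.34202 + 1.17662·0.601815) = 830 → T_A = 790.38 ≈ 790.4 N.
Then T_B = 1.17662 × 790.38 = 930.0 N.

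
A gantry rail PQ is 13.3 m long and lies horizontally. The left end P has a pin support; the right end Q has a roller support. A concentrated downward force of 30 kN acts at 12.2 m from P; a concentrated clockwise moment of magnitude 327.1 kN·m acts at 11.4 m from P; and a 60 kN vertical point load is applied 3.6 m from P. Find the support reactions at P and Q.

P_x = 0, P_y = 21.65 kN, Q_y = 68.35 kN

Taking moments about P: Q_y·13.3 − 30·12.2 − 327.1 − 60·3.6 = 0 → Q_y = 909.1/13.3 = 68.3534 ≈ 68.35 kN.
ΣF_y = 0: P_y + 68.3534 − 30 − 60 = 0 → P_y = 21.65 kN.
ΣF_x = 0: no horizontal applied forces, so P_x = 0.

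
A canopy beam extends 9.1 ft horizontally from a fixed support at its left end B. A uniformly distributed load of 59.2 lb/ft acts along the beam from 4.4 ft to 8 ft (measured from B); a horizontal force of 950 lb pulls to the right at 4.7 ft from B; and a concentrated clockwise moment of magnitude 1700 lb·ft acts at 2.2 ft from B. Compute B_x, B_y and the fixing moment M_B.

B_x = -950.0 lb, B_y = 213.1 lb, M_B = 3021 lb·ft

Resultant of the distributed load: 59.2 × 3.6 = 213.12 lb at 6.2 ft from B.
ΣF_x = 0: B_x + 950 = 0 → B_x = -950.0 lb.
ΣF_y = 0: B_y − 59.2·3.6 = 0 → B_y = 213.1 lb.
ΣM about B: M_B − (59.2·3.6)·6.2 − 1700 = 0 → M_B = 3021 lb·ft.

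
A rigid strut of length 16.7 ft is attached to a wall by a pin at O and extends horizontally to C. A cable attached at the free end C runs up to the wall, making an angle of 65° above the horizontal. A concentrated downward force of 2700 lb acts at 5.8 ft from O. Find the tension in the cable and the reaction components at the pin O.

T = 1035 lb, O_x = 437.3 lb, O_y = 1762 lb

ΣM about O: T·sin65°·16.7 − 2700·5.8 = 0 → T = 15660/(16.7·0.906308) = 1034.66 ≈ 1035 lb.
ΣF_x = 0: O_x − T·cos65° = 0 → O_x = 1034.66 × 0.422618 = 437.3 lb.
ΣF_y = 0: O_y + T·sin65° − 2700 = 0 → O_y = 2700 − 1034.66 × 0.906308 = 1762 lb.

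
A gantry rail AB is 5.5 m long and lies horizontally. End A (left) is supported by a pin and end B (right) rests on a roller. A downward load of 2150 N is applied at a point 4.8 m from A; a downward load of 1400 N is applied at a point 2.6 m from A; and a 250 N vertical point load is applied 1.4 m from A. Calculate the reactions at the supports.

ΣM about A: B_y·5.5 − 2150·4.8 − 1400·2.6 − 250·1.4 = 0 → B_y = 14310/5.5 = 2601.82 ≈ 2602 N.
ΣF_y = 0: A_y + 2601.82 − 2150 − 1400 − 250 = 0 → A_y = 1198 N.
ΣF_x = 0: no horizontal applied forces, so A_x = 0.

A_x = 0, A_y = 1198 N, B_y = 2602 N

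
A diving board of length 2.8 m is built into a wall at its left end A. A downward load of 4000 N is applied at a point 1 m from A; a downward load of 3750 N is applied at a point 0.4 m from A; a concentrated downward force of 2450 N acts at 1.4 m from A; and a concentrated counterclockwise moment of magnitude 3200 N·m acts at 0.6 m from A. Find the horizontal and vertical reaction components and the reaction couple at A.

A_x = 0, A_y = 10200 N, M_A = 5730 N·m

ΣF_x = 0: A_x = 0.
ΣF_y = 0: A_y − 4000 − 3750 − 2450 = 0 → A_y = 10200 N.
ΣM about A: M_A − 4000·1 − 3750·0.4 − 2450·1.4 + 3200 = 0 → M_A = 5730 N·m.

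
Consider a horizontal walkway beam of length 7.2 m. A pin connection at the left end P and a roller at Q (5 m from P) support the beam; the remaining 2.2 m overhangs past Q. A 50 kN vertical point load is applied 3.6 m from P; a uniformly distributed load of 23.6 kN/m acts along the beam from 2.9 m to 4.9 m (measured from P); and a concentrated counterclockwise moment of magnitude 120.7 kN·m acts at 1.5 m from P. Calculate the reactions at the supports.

P_x = 0, P_y = 48.52 kN, Q_y = 48.68 kN

Resultant of the distributed load: 23.6 × 2 = 47.2 kN at 3.9 m from P.
Taking moments about P: Q_y·5 − 50·3.6 − (23.6·2)·3.9 + 120.7 = 0 → Q_y = 243.38/5 = 48.676 ≈ 48.68 kN.
ΣF_y = 0: P_y + 48.676 − 50 − 23.6·2 = 0 → P_y = 48.52 kN.
ΣF_x = 0: no horizontal applied forces, so P_x = 0.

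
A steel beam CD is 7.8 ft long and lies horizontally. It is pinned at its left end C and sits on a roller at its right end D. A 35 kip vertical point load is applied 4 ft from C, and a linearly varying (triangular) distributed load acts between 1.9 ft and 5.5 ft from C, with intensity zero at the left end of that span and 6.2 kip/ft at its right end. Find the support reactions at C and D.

Resultant of the triangular load: ½ × 6.2 × 3.6 = 11.16 kip, acting at 4.3 ft from C (one-third of the span from the peak).
Taking moments about C: D_y·7.8 − 35·4 − (½·6.2·3.6)·4.3 = 0 → D_y = 187.988/7.8 = 24.101 ≈ 24.10 kip.
ΣF_y = 0: C_y + 24.101 − 35 − ½·6.2·3.6 = 0 → C_y = 22.06 kip.
ΣF_x = 0: no horizontal applied forces, so C_x = 0.

C_x = 0, C_y = 22.06 kip, D_y = 24.10 kip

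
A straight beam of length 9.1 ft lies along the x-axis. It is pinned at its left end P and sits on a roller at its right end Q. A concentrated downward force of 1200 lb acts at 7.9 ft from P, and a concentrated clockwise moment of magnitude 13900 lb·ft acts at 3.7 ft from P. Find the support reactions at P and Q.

P_x = 0, P_y = -1369 lb, Q_y = 2569 lb

Taking moments about P: Q_y·9.1 − 1200·7.9 − 13900 = 0 → Q_y = 23380/9.1 = 2569.23 ≈ 2569 lb.
ΣF_y = 0: P_y + 2569.23 − 1200 = 0 → P_y = -1369 lb.
ΣF_x = 0: no horizontal applied forces, so P_x = 0.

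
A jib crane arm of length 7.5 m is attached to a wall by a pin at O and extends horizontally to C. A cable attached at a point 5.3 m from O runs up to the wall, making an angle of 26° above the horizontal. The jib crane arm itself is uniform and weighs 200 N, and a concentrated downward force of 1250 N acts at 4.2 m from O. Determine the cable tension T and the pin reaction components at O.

T = 2582 N, O_x = 2321 N, O_y = 317.9 N

ΣM about O: T·sin26°·5.3 − 200·3.75 − 1250·4.2 = 0 → T = 6000/(5.3·0.438371) = 2582.46 ≈ 2582 N.
ΣF_x = 0: O_x − T·cos26° = 0 → O_x = 2582.46 × 0.898794 = 2321 N.
ΣF_y = 0: O_y + T·sin26° − 200 − 1250 = 0 → O_y = 1450 − 2582.46 × 0.438371 = 317.9 N.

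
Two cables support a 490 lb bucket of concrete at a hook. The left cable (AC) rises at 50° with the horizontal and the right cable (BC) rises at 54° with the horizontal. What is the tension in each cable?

T_AC = 296.8 lb, T_BC = 324.6 lb

ΣF_x = 0: −T_AC·cos50° + T_BC·cos54° = 0 → T_BC = 1.09358·T_AC.
ΣF_y = 0: T_AC·sin50° + T_BC·sin54° = 490.
Substitute: T_AC·(0.766044 + 1.09358·0.809017) = 490 → T_AC = 296.831 ≈ 296.8 lb.
Then T_BC = 1.09358 × 296.831 = 324.6 lb.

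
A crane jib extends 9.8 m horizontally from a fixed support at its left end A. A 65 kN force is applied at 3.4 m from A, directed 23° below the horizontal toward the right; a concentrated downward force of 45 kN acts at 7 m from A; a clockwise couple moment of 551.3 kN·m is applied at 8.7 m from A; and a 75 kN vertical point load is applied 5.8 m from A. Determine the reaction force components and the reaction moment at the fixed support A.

A_x = -59.83 kN, A_y = 145.4 kN, M_A = 1388 kN·m

ΣF_x = 0: A_x + 65·cos23° = 0 → A_x = -59.83 kN.
ΣF_y = 0: A_y − 65·sin23° − 45 − 75 = 0 → A_y = 145.4 kN.
ΣM about A: M_A − 65·sin23°·3.4 − 45·7 − 551.3 − 75·5.8 = 0 → M_A = 1388 kN·m.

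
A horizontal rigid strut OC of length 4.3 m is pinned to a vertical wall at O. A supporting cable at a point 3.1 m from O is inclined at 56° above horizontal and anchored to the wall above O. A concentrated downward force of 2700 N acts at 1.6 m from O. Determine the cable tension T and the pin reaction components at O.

ΣM about O: T·sin56°·3.1 − 2700·1.6 = 0 → T = 4320/(3.1·0.829038) = 1680.92 ≈ 1681 N.
ΣF_x = 0: O_x − T·cos56° = 0 → O_x = 1680.92 × 0.559193 = 940.0 N.
ΣF_y = 0: O_y + T·sin56° − 2700 = 0 → O_y = 2700 − 1680.92 × 0.829038 = 1306 N.

T = 1681 N, O_x = 940.0 N, O_y = 1306 N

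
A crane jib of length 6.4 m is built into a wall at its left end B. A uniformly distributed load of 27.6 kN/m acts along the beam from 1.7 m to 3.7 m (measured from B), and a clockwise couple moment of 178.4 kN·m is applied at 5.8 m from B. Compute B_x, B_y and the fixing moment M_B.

B_x = 0, B_y = 55.20 kN, M_B = 327.4 kN·m

Resultant of the distributed load: 27.6 × 2 = 55.2 kN at 2.7 m from B.
ΣF_x = 0: B_x = 0.
ΣF_y = 0: B_y − 27.6·2 = 0 → B_y = 55.20 kN.
ΣM about B: M_B − (27.6·2)·2.7 − 178.4 = 0 → M_B = 327.4 kN·m.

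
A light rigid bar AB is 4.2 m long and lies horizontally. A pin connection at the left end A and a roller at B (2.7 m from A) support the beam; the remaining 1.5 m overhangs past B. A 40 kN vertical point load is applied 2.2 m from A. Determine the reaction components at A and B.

A_x = 0, A_y = 7.407 kN, B_y = 32.59 kN

ΣM about A: B_y·2.7 − 40·2.2 = 0 → B_y = 88/2.7 = 32.5926 ≈ 32.59 kN.
ΣF_y = 0: A_y + 32.5926 − 40 = 0 → A_y = 7.407 kN.
ΣF_x = 0: no horizontal applied forces, so A_x = 0.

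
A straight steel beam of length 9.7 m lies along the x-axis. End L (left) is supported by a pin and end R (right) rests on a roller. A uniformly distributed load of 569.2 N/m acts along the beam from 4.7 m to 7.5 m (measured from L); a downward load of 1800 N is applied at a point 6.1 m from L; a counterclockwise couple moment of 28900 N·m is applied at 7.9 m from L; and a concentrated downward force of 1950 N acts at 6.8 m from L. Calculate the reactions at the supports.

Resultant of the distributed load: 569.2 × 2.8 = 1593.76 N at 6.1 m from L.
Moments about L: R_y·9.7 − (569.2·2.8)·6.1 − 1800·6.1 + 28900 − 1950·6.8 = 0 → R_y = 5061.936/9.7 = 521.849 ≈ 521.8 N.
ΣF_y = 0: L_y + 521.849 − 569.2·2.8 − 1800 − 1950 = 0 → L_y = 4822 N.
ΣF_x = 0: no horizontal applied forces, so L_x = 0.

L_x = 0, L_y = 4822 N, R_y = 521.8 N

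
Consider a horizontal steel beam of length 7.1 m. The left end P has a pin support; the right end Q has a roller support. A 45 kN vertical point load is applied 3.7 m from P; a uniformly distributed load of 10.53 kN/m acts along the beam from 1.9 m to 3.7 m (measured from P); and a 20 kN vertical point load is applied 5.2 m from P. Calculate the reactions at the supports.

P_x = 0, P_y = 38.38 kN, Q_y = 45.57 kN

Resultant of the distributed load: 10.53 × 1.8 = 18.954 kN at 2.8 m from P.
ΣM about P: Q_y·7.1 − 45·3.7 − (10.53·1.8)·2.8 − 20·5.2 = 0 → Q_y = 323.5712/7.1 = 45.5734 ≈ 45.57 kN.
ΣF_y = 0: P_y + 45.5734 − 45 − 10.53·1.8 − 20 = 0 → P_y = 38.38 kN.
ΣF_x = 0: no horizontal applied forces, so P_x = 0.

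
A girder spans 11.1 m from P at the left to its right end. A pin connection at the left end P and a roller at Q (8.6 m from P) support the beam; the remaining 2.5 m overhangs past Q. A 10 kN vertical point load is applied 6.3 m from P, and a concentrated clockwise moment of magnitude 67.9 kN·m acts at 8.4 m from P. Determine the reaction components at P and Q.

ΣM about P: Q_y·8.6 − 10·6.3 − 67.9 = 0 → Q_y = 130.9/8.6 = 15.2209 ≈ 15.22 kN.
ΣF_y = 0: P_y + 15.2209 − 10 = 0 → P_y = -5.221 kN.
ΣF_x = 0: no horizontal applied forces, so P_x = 0.

P_x = 0, P_y = -5.221 kN, Q_y = 15.22 kN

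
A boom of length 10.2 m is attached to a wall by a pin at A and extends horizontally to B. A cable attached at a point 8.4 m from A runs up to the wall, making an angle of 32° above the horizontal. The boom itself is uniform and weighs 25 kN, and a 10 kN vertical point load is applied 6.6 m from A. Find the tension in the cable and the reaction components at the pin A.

ΣM about A: T·sin32°·8.4 − 25·5.1 − 10·6.6 = 0 → T = 193.5/(8.4·0.529919) = 43.4703 ≈ 43.47 kN.
ΣF_x = 0: A_x − T·cos32° = 0 → A_x = 43.4703 × 0.848048 = 36.86 kN.
ΣF_y = 0: A_y + T·sin32° − 25 − 10 = 0 → A_y = 35 − 43.4703 × 0.529919 = 11.96 kN.

T = 43.47 kN, A_x = 36.86 kN, A_y = 11.96 kN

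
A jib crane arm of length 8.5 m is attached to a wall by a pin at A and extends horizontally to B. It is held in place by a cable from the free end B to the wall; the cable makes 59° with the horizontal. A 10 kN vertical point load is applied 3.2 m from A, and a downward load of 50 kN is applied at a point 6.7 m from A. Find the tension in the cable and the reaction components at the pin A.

T = 50.37 kN, A_x = 25.94 kN, A_y = 16.82 kN

ΣM about A: T·sin59°·8.5 − 10·3.2 − 50·6.7 = 0 → T = 367/(8.5·0.857167) = 50.3711 ≈ 50.37 kN.
ΣF_x = 0: A_x − T·cos59° = 0 → A_x = 50.3711 × 0.515038 = 25.94 kN.
ΣF_y = 0: A_y + T·sin59° − 10 − 50 = 0 → A_y = 60 − 50.3711 × 0.857167 = 16.82 kN.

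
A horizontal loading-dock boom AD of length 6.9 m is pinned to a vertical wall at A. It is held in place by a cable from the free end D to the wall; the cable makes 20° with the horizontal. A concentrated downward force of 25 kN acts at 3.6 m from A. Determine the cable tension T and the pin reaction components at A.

T = 38.14 kN, A_x = 35.84 kN, A_y = 11.96 kN

ΣM about A: T·sin20°·6.9 − 25·3.6 = 0 → T = 90/(6.9·0.34202) = 38.1366 ≈ 38.14 kN.
ΣF_x = 0: A_x − T·cos20° = 0 → A_x = 38.1366 × 0.939693 = 35.84 kN.
ΣF_y = 0: A_y + T·sin20° − 25 = 0 → A_y = 25 − 38.1366 × 0.34202 = 11.96 kN.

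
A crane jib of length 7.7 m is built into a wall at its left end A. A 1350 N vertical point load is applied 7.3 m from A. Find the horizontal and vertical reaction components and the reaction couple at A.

A_x = 0, A_y = 1350 N, M_A = 9855 N·m

ΣF_x = 0: A_x = 0.
ΣF_y = 0: A_y − 1350 = 0 → A_y = 1350 N.
ΣM about A: M_A − 1350·7.3 = 0 → M_A = 9855 N·m.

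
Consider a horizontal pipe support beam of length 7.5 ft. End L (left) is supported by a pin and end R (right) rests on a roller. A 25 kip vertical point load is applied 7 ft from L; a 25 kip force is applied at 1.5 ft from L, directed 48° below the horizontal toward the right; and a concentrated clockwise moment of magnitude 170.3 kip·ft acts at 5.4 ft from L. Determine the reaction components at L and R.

L_x = -16.73 kip, L_y = -6.177 kip, R_y = 49.76 kip

ΣM about L: R_y·7.5 − 25·7 − 25·sin48°·1.5 − 170.3 = 0 → R_y = 373.168/7.5 = 49.7557 ≈ 49.76 kip.
ΣF_y = 0: L_y + 49.7557 − 25 − 25·sin48° = 0 → L_y = -6.177 kip.
ΣF_x = 0: L_x + 25·cos48° = 0 → L_x = -16.73 kip.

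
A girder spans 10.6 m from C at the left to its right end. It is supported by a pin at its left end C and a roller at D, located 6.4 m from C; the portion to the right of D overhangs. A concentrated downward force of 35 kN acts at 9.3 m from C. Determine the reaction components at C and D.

Taking moments about C: D_y·6.4 − 35·9.3 = 0 → D_y = 325.5/6.4 = 50.8594 ≈ 50.86 kN.
ΣF_y = 0: C_y + 50.8594 − 35 = 0 → C_y = -15.86 kN.
ΣF_x = 0: no horizontal applied forces, so C_x = 0.

C_x = 0, C_y = -15.86 kN, D_y = 50.86 kN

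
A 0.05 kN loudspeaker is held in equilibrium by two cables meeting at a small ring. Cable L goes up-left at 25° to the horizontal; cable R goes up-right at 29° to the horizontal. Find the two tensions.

ΣF_x = 0: −T_L·cos25° + T_R·cos29° = 0 → T_R = 1.03623·T_L.
ΣF_y = 0: T_L·sin25° + T_R·sin29° = 0.05.
Substitute: T_L·(0.422618 + 1.03623·0.48481) = 0.05 → T_L = 0.0540545 ≈ 0.05405 kN.
Then T_R = 1.03623 × 0.0540545 = 0.05601 kN.

T_L = 0.05405 kN, T_R = 0.05601 kN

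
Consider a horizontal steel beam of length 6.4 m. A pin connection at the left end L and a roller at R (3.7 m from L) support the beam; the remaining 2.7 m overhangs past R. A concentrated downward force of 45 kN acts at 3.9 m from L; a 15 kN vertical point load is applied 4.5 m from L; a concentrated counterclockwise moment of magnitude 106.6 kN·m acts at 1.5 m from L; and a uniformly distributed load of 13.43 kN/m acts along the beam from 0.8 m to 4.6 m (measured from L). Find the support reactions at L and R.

Resultant of the distributed load: 13.43 × 3.8 = 51.034 kN at 2.7 m from L.
Taking moments about L: R_y·3.7 − 45·3.9 − 15·4.5 + 106.6 − (13.43·3.8)·2.7 = 0 → R_y = 274.1918/3.7 = 74.1059 ≈ 74.11 kN.
ΣF_y = 0: L_y + 74.1059 − 45 − 15 − 13.43·3.8 = 0 → L_y = 36.93 kN.
ΣF_x = 0: no horizontal applied forces, so L_x = 0.

L_x = 0, L_y = 36.93 kN, R_y = 74.11 kN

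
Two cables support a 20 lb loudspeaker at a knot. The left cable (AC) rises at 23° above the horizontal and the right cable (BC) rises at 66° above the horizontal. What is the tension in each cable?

ΣF_x = 0: −T_AC·cos23° + T_BC·cos66° = 0 → T_BC = 2.26315·T_AC.
ΣF_y = 0: T_AC·sin23° + T_BC·sin66° = 20.
Substitute: T_AC·(0.390731 + 2.26315·0.913545) = 20 → T_AC = 8.13597 ≈ 8.136 lb.
Then T_BC = 2.26315 × 8.13597 = 18.41 lb.

T_AC = 8.136 lb, T_BC = 18.41 lb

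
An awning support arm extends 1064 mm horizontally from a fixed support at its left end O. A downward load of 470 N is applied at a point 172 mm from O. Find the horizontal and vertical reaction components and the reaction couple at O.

ΣF_x = 0: O_x = 0.
ΣF_y = 0: O_y − 470 = 0 → O_y = 470.0 N.
ΣM about O: M_O − 470·172 = 0 → M_O = 80840 N·mm.

O_x = 0, O_y = 470.0 N, M_O = 80840 N·mm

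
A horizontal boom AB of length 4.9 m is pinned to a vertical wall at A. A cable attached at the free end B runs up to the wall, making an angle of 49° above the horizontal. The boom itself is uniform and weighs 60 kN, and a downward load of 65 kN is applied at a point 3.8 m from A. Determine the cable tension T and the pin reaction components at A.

T = 106.5 kN, A_x = 69.90 kN, A_y = 44.59 kN

ΣM about A: T·sin49°·4.9 − 60·2.45 − 65·3.8 = 0 → T = 394/(4.9·0.75471) = 106.542 ≈ 106.5 kN.
ΣF_x = 0: A_x − T·cos49° = 0 → A_x = 106.542 × 0.656059 = 69.90 kN.
ΣF_y = 0: A_y + T·sin49° − 60 − 65 = 0 → A_y = 125 − 106.542 × 0.75471 = 44.59 kN.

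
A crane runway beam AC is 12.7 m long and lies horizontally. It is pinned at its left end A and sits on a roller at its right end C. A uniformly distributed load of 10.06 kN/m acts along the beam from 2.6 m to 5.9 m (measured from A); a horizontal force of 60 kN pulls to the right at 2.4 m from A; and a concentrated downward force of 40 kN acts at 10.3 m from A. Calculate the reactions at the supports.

A_x = -60.00 kN, A_y = 29.65 kN, C_y = 43.55 kN

Resultant of the distributed load: 10.06 × 3.3 = 33.198 kN at 4.25 m from A.
Taking moments about A: C_y·12.7 − (10.06·3.3)·4.25 − 40·10.3 = 0 → C_y = 553.0915/12.7 = 43.5505 ≈ 43.55 kN.
ΣF_y = 0: A_y + 43.5505 − 10.06·3.3 − 40 = 0 → A_y = 29.65 kN.
ΣF_x = 0: A_x + 60 = 0 → A_x = -60.00 kN.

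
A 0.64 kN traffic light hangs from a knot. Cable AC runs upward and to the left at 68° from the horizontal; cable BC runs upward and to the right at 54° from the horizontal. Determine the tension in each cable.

T_AC = 0.4436 kN, T_BC = 0.2827 kN

ΣF_x = 0: −T_AC·cos68° + T_BC·cos54° = 0 → T_BC = 0.637319·T_AC.
ΣF_y = 0: T_AC·sin68° + T_BC·sin54° = 0.64.
Substitute: T_AC·(0.927184 + 0.637319·0.809017) = 0.64 → T_AC = 0.443586 ≈ 0.4436 kN.
Then T_BC = 0.637319 × 0.443586 = 0.2827 kN.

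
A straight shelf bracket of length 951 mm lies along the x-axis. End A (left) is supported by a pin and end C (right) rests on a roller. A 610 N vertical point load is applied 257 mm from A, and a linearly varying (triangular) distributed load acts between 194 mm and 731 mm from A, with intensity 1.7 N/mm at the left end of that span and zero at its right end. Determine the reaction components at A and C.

A_x = 0, A_y = 722.6 N, C_y = 343.9 N

Resultant of the triangular load: ½ × 1.7 × 537 = 456.45 N, acting at 373 mm from A (one-third of the span from the peak).
Moments about A: C_y·951 − 610·257 − (½·1.7·537)·373 = 0 → C_y = 327025.85/951 = 343.876 ≈ 343.9 N.
ΣF_y = 0: A_y + 343.876 − 610 − ½·1.7·537 = 0 → A_y = 722.6 N.
ΣF_x = 0: no horizontal applied forces, so A_x = 0.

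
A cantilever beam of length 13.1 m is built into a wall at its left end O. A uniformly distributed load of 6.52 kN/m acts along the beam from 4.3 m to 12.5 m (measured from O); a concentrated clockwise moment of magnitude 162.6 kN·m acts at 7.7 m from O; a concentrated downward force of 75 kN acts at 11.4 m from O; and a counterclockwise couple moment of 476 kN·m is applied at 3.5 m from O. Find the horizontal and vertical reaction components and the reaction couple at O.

O_x = 0, O_y = 128.5 kN, M_O = 990.7 kN·m

Resultant of the distributed load: 6.52 × 8.2 = 53.464 kN at 8.4 m from O.
ΣF_x = 0: O_x = 0.
ΣF_y = 0: O_y − 6.52·8.2 − 75 = 0 → O_y = 128.5 kN.
ΣM about O: M_O − (6.52·8.2)·8.4 − 162.6 − 75·11.4 + 476 = 0 → M_O = 990.7 kN·m.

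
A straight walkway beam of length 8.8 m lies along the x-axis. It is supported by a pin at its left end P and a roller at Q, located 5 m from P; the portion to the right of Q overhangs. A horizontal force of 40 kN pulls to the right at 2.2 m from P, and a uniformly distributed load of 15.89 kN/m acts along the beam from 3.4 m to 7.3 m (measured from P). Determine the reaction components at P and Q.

Resultant of the distributed load: 15.89 × 3.9 = 61.971 kN at 5.35 m from P.
ΣM about P: Q_y·5 − (15.89·3.9)·5.35 = 0 → Q_y = 331.54485/5 = 66.309 ≈ 66.31 kN.
ΣF_y = 0: P_y + 66.309 − 15.89·3.9 = 0 → P_y = -4.338 kN.
ΣF_x = 0: P_x + 40 = 0 → P_x = -40.00 kN.

P_x = -40.00 kN, P_y = -4.338 kN, Q_y = 66.31 kN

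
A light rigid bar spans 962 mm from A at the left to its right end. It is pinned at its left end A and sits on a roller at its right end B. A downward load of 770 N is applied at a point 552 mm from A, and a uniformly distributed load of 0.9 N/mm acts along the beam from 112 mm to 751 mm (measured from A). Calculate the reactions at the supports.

A_x = 0, A_y = 645.3 N, B_y = 699.8 N

Resultant of the distributed load: 0.9 × 639 = 575.1 N at 431.5 mm from A.
Moments about A: B_y·962 − 770·552 − (0.9·639)·431.5 = 0 → B_y = 673195.65/962 = 699.788 ≈ 699.8 N.
ΣF_y = 0: A_y + 699.788 − 770 − 0.9·639 = 0 → A_y = 645.3 N.
ΣF_x = 0: no horizontal applied forces, so A_x = 0.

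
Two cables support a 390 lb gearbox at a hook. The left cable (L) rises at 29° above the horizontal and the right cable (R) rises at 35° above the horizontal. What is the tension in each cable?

T_L = 355.4 lb, T_R = 379.5 lb

ΣF_x = 0: −T_L·cos29° + T_R·cos35° = 0 → T_R = 1.06771·T_L.
ΣF_y = 0: T_L·sin29° + T_R·sin35° = 390.
Substitute: T_L·(0.48481 + 1.06771·0.573576) = 390 → T_L = 355.443 ≈ 355.4 lb.
Then T_R = 1.06771 × 355.443 = 379.5 lb.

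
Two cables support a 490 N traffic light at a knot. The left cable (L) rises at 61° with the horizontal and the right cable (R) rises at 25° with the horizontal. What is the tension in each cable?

T_L = 445.2 N, T_R = 238.1 N

ΣF_x = 0: −T_L·cos61° + T_R·cos25° = 0 → T_R = 0.534928·T_L.
ΣF_y = 0: T_L·sin61° + T_R·sin25° = 490.
Substitute: T_L·(0.87462 + 0.534928·0.422618) = 490 → T_L = 445.175 ≈ 445.2 N.
Then T_R = 0.534928 × 445.175 = 238.1 N.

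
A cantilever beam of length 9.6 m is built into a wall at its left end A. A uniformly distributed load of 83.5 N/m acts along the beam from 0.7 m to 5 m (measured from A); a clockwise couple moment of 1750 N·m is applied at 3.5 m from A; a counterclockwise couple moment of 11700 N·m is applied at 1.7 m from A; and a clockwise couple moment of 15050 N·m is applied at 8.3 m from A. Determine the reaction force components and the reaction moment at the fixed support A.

A_x = 0, A_y = 359.1 N, M_A = 6123 N·m

Resultant of the distributed load: 83.5 × 4.3 = 359.05 N at 2.85 m from A.
ΣF_x = 0: A_x = 0.
ΣF_y = 0: A_y − 83.5·4.3 = 0 → A_y = 359.1 N.
ΣM about A: M_A − (83.5·4.3)·2.85 − 1750 + 11700 − 15050 = 0 → M_A = 6123 N·m.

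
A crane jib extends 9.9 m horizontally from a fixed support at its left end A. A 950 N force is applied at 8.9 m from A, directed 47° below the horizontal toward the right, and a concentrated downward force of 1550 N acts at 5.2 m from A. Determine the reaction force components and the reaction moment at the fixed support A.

ΣF_x = 0: A_x + 950·cos47° = 0 → A_x = -647.9 N.
ΣF_y = 0: A_y − 950·sin47° − 1550 = 0 → A_y = 2245 N.
ΣM about A: M_A − 950·sin47°·8.9 − 1550·5.2 = 0 → M_A = 14240 N·m.

A_x = -647.9 N, A_y = 2245 N, M_A = 14240 N·m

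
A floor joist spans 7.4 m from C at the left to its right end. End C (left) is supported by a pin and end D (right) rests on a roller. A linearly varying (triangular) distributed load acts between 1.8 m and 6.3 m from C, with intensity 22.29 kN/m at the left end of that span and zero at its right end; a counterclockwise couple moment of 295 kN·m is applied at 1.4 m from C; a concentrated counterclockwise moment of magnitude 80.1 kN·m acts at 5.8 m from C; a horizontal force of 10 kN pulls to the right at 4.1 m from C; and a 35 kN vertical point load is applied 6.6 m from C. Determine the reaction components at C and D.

C_x = -10.00 kN, C_y = 82.26 kN, D_y = 2.892 kN

Resultant of the triangular load: ½ × 22.29 × 4.5 = 50.1525 kN, acting at 3.3 m from C (one-third of the span from the peak).
Taking moments about C: D_y·7.4 − (½·22.29·4.5)·3.3 + 295 + 80.1 − 35·6.6 = 0 → D_y = 21.40325/7.4 = 2.89233 ≈ 2.892 kN.
ΣF_y = 0: C_y + 2.89233 − ½·22.29·4.5 − 35 = 0 → C_y = 82.26 kN.
ΣF_x = 0: C_x + 10 = 0 → C_x = -10.00 kN.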